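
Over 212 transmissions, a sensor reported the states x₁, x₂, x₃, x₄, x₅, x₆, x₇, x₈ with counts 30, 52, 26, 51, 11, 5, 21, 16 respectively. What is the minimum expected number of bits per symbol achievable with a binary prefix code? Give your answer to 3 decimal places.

Probabilities are the counts divided by 212.
Repeatedly combine the two least-probable nodes; the expected code length is the sum of the merged weights.
merge 5/212 + 11/212 → 4/53
merge 4/53 + 4/53 → 8/53
merge 21/212 + 13/106 → 47/212
merge 15/106 + 8/53 → 31/106
merge 47/212 + 51/212 → 49/106
merge 13/53 + 31/106 → 57/106
merge 49/106 + 57/106 → 1
L = 4/53 + 8/53 + 47/212 + 31/106 + 49/106 + 57/106 + 1 = 581/212 ≈ 2.741 bits/symbol.

2.741 bits/symbol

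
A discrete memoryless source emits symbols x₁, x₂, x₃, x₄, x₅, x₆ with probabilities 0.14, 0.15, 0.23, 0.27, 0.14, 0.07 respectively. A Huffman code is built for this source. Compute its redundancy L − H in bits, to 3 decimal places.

Entropy H = −Σ p log₂ p ≈ 2.4710 bits.
Huffman merges: 7/100+7/50→21/100; 7/50+3/20→29/100; 21/100+23/100→11/25; 27/100+29/100→14/25; 11/25+14/25→1. L = 5/2 ≈ 2.5000.
L − H = 2.5000 − 2.4710 = 0.029 bits.

0.029 bits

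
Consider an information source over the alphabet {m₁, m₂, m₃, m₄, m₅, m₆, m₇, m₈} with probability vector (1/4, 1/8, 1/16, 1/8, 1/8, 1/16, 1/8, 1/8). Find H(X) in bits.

Each probability is a power of 1/2, so log₂(1/p) is an integer.
H = Σ p·log₂(1/p) = 1/4·2 + 1/8·3 + 1/16·4 + 1/8·3 + 1/8·3 + 1/16·4 + 1/8·3 + 1/8·3 = 2.875 bits.

2.875 bits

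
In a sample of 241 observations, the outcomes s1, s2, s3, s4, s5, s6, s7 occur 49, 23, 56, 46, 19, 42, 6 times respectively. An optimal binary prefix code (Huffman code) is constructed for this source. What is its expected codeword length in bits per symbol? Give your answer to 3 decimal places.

2.668 bits/symbol

Probabilities are the counts divided by 241.
Repeatedly combine the two least-probable nodes; the expected code length is the sum of the merged weights.
merge 6/241 + 19/241 → 25/241
merge 23/241 + 25/241 → 48/241
merge 42/241 + 46/241 → 88/241
merge 48/241 + 49/241 → 97/241
merge 56/241 + 88/241 → 144/241
merge 97/241 + 144/241 → 1
L = 25/241 + 48/241 + 88/241 + 97/241 + 144/241 + 1 = 643/241 ≈ 2.668 bits/symbol.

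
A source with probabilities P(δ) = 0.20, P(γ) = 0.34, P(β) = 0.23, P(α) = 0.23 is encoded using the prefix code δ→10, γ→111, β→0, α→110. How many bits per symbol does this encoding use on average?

2.34 bits/symbol

L̄ = Σ pᵢ·ℓᵢ = 0.20·2 + 0.34·3 + 0.23·1 + 0.23·3 = 2.34 bits/symbol.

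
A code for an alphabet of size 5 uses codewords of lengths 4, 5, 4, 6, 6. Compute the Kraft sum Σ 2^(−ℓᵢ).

With common denominator 2^6 = 64: Σ 2^(−ℓᵢ) = 4/64 + 2/64 + 4/64 + 1/64 + 1/64 = 12/64 = 0.1875.

0.1875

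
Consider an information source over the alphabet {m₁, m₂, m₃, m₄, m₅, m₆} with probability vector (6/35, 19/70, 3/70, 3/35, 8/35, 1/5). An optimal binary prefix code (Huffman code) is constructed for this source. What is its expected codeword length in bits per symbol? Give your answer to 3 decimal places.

2.429 bits/symbol

Repeatedly combine the two least-probable nodes; the expected code length is the sum of the merged weights.
merge 3/70 + 3/35 → 9/70
merge 9/70 + 6/35 → 3/10
merge 1/5 + 8/35 → 3/7
merge 19/70 + 3/10 → 4/7
merge 3/7 + 4/7 → 1
L = 9/70 + 3/10 + 3/7 + 4/7 + 1 = 17/7 ≈ 2.429 bits/symbol.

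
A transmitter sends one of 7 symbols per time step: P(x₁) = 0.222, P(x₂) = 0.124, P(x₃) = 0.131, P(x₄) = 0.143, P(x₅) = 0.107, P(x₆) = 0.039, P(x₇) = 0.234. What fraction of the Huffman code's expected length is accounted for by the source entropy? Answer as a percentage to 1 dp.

98.8%

Entropy H = −Σ p log₂ p ≈ 2.6587 bits.
Huffman merges: 39/1000+107/1000→73/500; 31/250+131/1000→51/200; 143/1000+73/500→289/1000; 111/500+117/500→57/125; 51/200+289/1000→68/125; 57/125+68/125→1. L = 269/100 ≈ 2.6900.
Efficiency = H/L = 2.6587/2.6900 = 98.8%.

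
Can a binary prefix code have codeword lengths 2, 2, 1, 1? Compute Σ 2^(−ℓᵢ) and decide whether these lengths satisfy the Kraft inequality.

1.5; no

With common denominator 2^2 = 4: Σ 2^(−ℓᵢ) = 1/4 + 1/4 + 2/4 + 2/4 = 6/4 = 1.5.
Kraft's inequality requires Σ ≤ 1; here Σ = 1.5 > 1, so no such prefix code exists.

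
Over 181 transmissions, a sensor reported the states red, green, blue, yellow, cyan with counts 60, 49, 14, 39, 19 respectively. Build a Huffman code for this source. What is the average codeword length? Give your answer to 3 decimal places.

Probabilities are the counts divided by 181.
Repeatedly combine the two least-probable nodes; the expected code length is the sum of the merged weights.
merge 14/181 + 19/181 → 33/181
merge 33/181 + 39/181 → 72/181
merge 49/181 + 60/181 → 109/181
merge 72/181 + 109/181 → 1
L = 33/181 + 72/181 + 109/181 + 1 = 395/181 ≈ 2.182 bits/symbol.

2.182 bits/symbol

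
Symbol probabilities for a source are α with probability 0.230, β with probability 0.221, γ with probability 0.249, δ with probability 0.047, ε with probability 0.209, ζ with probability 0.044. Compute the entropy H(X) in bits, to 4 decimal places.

2.3460 bits

H = −Σ pᵢ log₂ pᵢ.
−0.230·log₂(0.230) = 0.4877
−0.221·log₂(0.221) = 0.4813
−0.249·log₂(0.249) = 0.4994
−0.047·log₂(0.047) = 0.2073
−0.209·log₂(0.209) = 0.4720
−0.044·log₂(0.044) = 0.1983
Sum ≈ 2.3460 → 2.3460 bits.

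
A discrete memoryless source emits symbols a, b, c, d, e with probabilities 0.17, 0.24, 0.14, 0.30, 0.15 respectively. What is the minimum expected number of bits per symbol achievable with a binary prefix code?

Repeatedly combine the two least-probable nodes; the expected code length is the sum of the merged weights.
merge 7/50 + 3/20 → 29/100
merge 17/100 + 6/25 → 41/100
merge 29/100 + 3/10 → 59/100
merge 41/100 + 59/100 → 1
L = 29/100 + 41/100 + 59/100 + 1 = 229/100 = 2.29 bits/symbol.

2.29 bits/symbol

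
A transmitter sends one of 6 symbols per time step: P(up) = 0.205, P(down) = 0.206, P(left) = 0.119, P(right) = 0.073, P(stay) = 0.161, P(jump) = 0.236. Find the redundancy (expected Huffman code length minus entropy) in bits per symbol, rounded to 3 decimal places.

0.050 bits

Entropy H = −Σ p log₂ p ≈ 2.4951 bits.
Huffman merges: 73/1000+119/1000→24/125; 161/1000+24/125→353/1000; 41/200+103/500→411/1000; 59/250+353/1000→589/1000; 411/1000+589/1000→1. L = 509/200 ≈ 2.5450.
L − H = 2.5450 − 2.4951 = 0.050 bits.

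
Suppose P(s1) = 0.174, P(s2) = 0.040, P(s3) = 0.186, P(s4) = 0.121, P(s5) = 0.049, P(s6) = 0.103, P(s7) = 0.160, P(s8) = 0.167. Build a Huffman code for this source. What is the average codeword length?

2.903 bits/symbol

Repeatedly combine the two least-probable nodes; the expected code length is the sum of the merged weights.
merge 1/25 + 49/1000 → 89/1000
merge 89/1000 + 103/1000 → 24/125
merge 121/1000 + 4/25 → 281/1000
merge 167/1000 + 87/500 → 341/1000
merge 93/500 + 24/125 → 189/500
merge 281/1000 + 341/1000 → 311/500
merge 189/500 + 311/500 → 1
L = 89/1000 + 24/125 + 281/1000 + 341/1000 + 189/500 + 311/500 + 1 = 2903/1000 = 2.903 bits/symbol.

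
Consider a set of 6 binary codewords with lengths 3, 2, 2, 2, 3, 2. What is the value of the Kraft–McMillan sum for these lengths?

With common denominator 2^3 = 8: Σ 2^(−ℓᵢ) = 1/8 + 2/8 + 2/8 + 2/8 + 1/8 + 2/8 = 10/8 = 1.25.

1.25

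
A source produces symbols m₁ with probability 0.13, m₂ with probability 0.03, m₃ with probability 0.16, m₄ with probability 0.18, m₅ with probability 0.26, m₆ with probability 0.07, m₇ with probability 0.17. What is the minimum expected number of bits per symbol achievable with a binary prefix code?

2.66 bits/symbol

Repeatedly combine the two least-probable nodes; the expected code length is the sum of the merged weights.
merge 3/100 + 7/100 → 1/10
merge 1/10 + 13/100 → 23/100
merge 4/25 + 17/100 → 33/100
merge 9/50 + 23/100 → 41/100
merge 13/50 + 33/100 → 59/100
merge 41/100 + 59/100 → 1
L = 1/10 + 23/100 + 33/100 + 41/100 + 59/100 + 1 = 133/50 = 2.66 bits/symbol.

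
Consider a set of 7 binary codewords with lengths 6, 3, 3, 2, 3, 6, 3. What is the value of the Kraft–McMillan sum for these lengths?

0.78125

With common denominator 2^6 = 64: Σ 2^(−ℓᵢ) = 1/64 + 8/64 + 8/64 + 16/64 + 8/64 + 1/64 + 8/64 = 50/64 = 0.78125.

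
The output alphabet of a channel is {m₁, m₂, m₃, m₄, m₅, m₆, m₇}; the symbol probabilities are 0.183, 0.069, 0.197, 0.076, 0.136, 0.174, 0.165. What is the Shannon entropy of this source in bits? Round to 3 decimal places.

2.718 bits

H = −Σ pᵢ log₂ pᵢ.
−0.183·log₂(0.183) = 0.4484
−0.069·log₂(0.069) = 0.2662
−0.197·log₂(0.197) = 0.4617
−0.076·log₂(0.076) = 0.2826
−0.136·log₂(0.136) = 0.3915
−0.174·log₂(0.174) = 0.4390
−0.165·log₂(0.165) = 0.4289
Sum ≈ 2.7181 → 2.718 bits.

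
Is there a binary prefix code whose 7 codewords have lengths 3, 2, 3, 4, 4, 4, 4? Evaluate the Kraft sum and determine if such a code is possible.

With common denominator 2^4 = 16: Σ 2^(−ℓᵢ) = 2/16 + 4/16 + 2/16 + 1/16 + 1/16 + 1/16 + 1/16 = 12/16 = 0.75.
Kraft's inequality requires Σ ≤ 1; here Σ = 0.75 ≤ 1, so such a prefix code exists.

0.75; yes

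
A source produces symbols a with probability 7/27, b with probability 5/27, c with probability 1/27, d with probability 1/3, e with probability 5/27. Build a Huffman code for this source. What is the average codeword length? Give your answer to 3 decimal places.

2.222 bits/symbol

Repeatedly combine the two least-probable nodes; the expected code length is the sum of the merged weights.
merge 1/27 + 5/27 → 2/9
merge 5/27 + 2/9 → 11/27
merge 7/27 + 1/3 → 16/27
merge 11/27 + 16/27 → 1
L = 2/9 + 11/27 + 16/27 + 1 = 20/9 ≈ 2.222 bits/symbol.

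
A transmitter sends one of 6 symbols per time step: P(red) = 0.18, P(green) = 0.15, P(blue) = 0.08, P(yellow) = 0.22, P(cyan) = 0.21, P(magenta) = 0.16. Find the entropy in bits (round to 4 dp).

2.5238 bits

H = −Σ pᵢ log₂ pᵢ.
−0.18·log₂(0.18) = 0.4453
−0.15·log₂(0.15) = 0.4105
−0.08·log₂(0.08) = 0.2915
−0.22·log₂(0.22) = 0.4806
−0.21·log₂(0.21) = 0.4728
−0.16·log₂(0.16) = 0.4230
Sum ≈ 2.5238 → 2.5238 bits.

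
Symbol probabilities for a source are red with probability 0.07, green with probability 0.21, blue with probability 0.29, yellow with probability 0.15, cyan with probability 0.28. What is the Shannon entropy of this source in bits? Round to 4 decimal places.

2.1840 bits

H = −Σ pᵢ log₂ pᵢ.
−0.07·log₂(0.07) = 0.2686
−0.21·log₂(0.21) = 0.4728
−0.29·log₂(0.29) = 0.5179
−0.15·log₂(0.15) = 0.4105
−0.28·log₂(0.28) = 0.5142
Sum ≈ 2.1840 → 2.1840 bits.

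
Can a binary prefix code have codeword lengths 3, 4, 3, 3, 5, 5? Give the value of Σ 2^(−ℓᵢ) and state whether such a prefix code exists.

0.5; yes

With common denominator 2^5 = 32: Σ 2^(−ℓᵢ) = 4/32 + 2/32 + 4/32 + 4/32 + 1/32 + 1/32 = 16/32 = 0.5.
Kraft's inequality requires Σ ≤ 1; here Σ = 0.5 ≤ 1, so such a prefix code exists.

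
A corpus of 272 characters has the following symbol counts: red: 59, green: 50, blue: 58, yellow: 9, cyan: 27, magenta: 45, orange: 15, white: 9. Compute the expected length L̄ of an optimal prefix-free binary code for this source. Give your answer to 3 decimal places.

2.757 bits/symbol

Probabilities are the counts divided by 272.
Repeatedly combine the two least-probable nodes; the expected code length is the sum of the merged weights.
merge 9/272 + 9/272 → 9/136
merge 15/272 + 9/136 → 33/272
merge 27/272 + 33/272 → 15/68
merge 45/272 + 25/136 → 95/272
merge 29/136 + 59/272 → 117/272
merge 15/68 + 95/272 → 155/272
merge 117/272 + 155/272 → 1
L = 9/136 + 33/272 + 15/68 + 95/272 + 117/272 + 155/272 + 1 = 375/136 ≈ 2.757 bits/symbol.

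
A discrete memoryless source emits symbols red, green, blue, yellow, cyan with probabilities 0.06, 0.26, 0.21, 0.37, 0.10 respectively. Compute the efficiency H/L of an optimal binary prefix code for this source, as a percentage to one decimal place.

96.5%

Entropy H = −Σ p log₂ p ≈ 2.0846 bits.
Huffman merges: 3/50+1/10→4/25; 4/25+21/100→37/100; 13/50+37/100→63/100; 37/100+63/100→1. L = 54/25 ≈ 2.1600.
Efficiency = H/L = 2.0846/2.1600 = 96.5%.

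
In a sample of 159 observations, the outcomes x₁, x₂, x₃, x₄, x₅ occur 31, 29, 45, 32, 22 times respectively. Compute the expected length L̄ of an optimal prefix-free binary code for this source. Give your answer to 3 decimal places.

Probabilities are the counts divided by 159.
Repeatedly combine the two least-probable nodes; the expected code length is the sum of the merged weights.
merge 22/159 + 29/159 → 17/53
merge 31/159 + 32/159 → 21/53
merge 15/53 + 17/53 → 32/53
merge 21/53 + 32/53 → 1
L = 17/53 + 21/53 + 32/53 + 1 = 123/53 ≈ 2.321 bits/symbol.

2.321 bits/symbol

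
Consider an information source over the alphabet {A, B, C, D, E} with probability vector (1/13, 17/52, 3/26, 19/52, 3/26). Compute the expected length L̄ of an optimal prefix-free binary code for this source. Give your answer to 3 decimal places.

2.135 bits/symbol

Repeatedly combine the two least-probable nodes; the expected code length is the sum of the merged weights.
merge 1/13 + 3/26 → 5/26
merge 3/26 + 5/26 → 4/13
merge 4/13 + 17/52 → 33/52
merge 19/52 + 33/52 → 1
L = 5/26 + 4/13 + 33/52 + 1 = 111/52 ≈ 2.135 bits/symbol.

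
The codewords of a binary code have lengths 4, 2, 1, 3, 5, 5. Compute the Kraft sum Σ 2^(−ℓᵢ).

1

With common denominator 2^5 = 32: Σ 2^(−ℓᵢ) = 2/32 + 8/32 + 16/32 + 4/32 + 1/32 + 1/32 = 32/32 = 1.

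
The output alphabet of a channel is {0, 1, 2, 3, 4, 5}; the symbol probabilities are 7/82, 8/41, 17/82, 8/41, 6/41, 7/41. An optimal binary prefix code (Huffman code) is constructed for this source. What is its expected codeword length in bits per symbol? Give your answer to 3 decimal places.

2.598 bits/symbol

Repeatedly combine the two least-probable nodes; the expected code length is the sum of the merged weights.
merge 7/82 + 6/41 → 19/82
merge 7/41 + 8/41 → 15/41
merge 8/41 + 17/82 → 33/82
merge 19/82 + 15/41 → 49/82
merge 33/82 + 49/82 → 1
L = 19/82 + 15/41 + 33/82 + 49/82 + 1 = 213/82 ≈ 2.598 bits/symbol.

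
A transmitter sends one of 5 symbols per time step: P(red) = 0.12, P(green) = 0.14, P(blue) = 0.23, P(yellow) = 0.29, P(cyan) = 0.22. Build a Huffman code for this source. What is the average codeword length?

2.26 bits/symbol

Repeatedly combine the two least-probable nodes; the expected code length is the sum of the merged weights.
merge 3/25 + 7/50 → 13/50
merge 11/50 + 23/100 → 9/20
merge 13/50 + 29/100 → 11/20
merge 9/20 + 11/20 → 1
L = 13/50 + 9/20 + 11/20 + 1 = 113/50 = 2.26 bits/symbol.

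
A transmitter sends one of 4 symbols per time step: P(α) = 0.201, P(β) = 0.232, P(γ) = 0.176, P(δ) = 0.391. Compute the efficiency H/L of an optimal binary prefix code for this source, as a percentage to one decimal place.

96.9%

Entropy H = −Σ p log₂ p ≈ 1.9251 bits.
Huffman merges: 22/125+201/1000→377/1000; 29/125+377/1000→609/1000; 391/1000+609/1000→1. L = 993/500 ≈ 1.9860.
Efficiency = H/L = 1.9251/1.9860 = 96.9%.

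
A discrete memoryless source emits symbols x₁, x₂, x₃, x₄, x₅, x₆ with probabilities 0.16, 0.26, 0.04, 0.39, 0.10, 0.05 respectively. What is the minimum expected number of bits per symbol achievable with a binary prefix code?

2.24 bits/symbol

Repeatedly combine the two least-probable nodes; the expected code length is the sum of the merged weights.
merge 1/25 + 1/20 → 9/100
merge 9/100 + 1/10 → 19/100
merge 4/25 + 19/100 → 7/20
merge 13/50 + 7/20 → 61/100
merge 39/100 + 61/100 → 1
L = 9/100 + 19/100 + 7/20 + 61/100 + 1 = 56/25 = 2.24 bits/symbol.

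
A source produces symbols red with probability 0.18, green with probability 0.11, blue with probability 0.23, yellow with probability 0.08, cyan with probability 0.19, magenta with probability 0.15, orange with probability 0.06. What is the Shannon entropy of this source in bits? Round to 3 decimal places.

H = −Σ pᵢ log₂ pᵢ.
−0.18·log₂(0.18) = 0.4453
−0.11·log₂(0.11) = 0.3503
−0.23·log₂(0.23) = 0.4877
−0.08·log₂(0.08) = 0.2915
−0.19·log₂(0.19) = 0.4552
−0.15·log₂(0.15) = 0.4105
−0.06·log₂(0.06) = 0.2435
Sum ≈ 2.6841 → 2.684 bits.

2.684 bits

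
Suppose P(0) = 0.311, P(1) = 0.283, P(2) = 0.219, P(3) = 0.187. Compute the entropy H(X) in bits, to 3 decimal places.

H = −Σ pᵢ log₂ pᵢ.
−0.311·log₂(0.311) = 0.5240
−0.283·log₂(0.283) = 0.5154
−0.219·log₂(0.219) = 0.4798
−0.187·log₂(0.187) = 0.4523
Sum ≈ 1.9716 → 1.972 bits.

1.972 bits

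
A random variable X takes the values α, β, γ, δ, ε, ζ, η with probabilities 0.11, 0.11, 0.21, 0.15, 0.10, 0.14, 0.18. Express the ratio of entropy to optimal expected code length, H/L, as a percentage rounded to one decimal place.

98.9%

Entropy H = −Σ p log₂ p ≈ 2.7586 bits.
Huffman merges: 1/10+11/100→21/100; 11/100+7/50→1/4; 3/20+9/50→33/100; 21/100+21/100→21/50; 1/4+33/100→29/50; 21/50+29/50→1. L = 279/100 ≈ 2.7900.
Efficiency = H/L = 2.7586/2.7900 = 98.9%.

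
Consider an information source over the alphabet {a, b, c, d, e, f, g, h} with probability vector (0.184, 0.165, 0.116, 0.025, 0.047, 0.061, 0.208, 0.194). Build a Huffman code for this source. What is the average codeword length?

2.803 bits/symbol

Repeatedly combine the two least-probable nodes; the expected code length is the sum of the merged weights.
merge 1/40 + 47/1000 → 9/125
merge 61/1000 + 9/125 → 133/1000
merge 29/250 + 133/1000 → 249/1000
merge 33/200 + 23/125 → 349/1000
merge 97/500 + 26/125 → 201/500
merge 249/1000 + 349/1000 → 299/500
merge 201/500 + 299/500 → 1
L = 9/125 + 133/1000 + 249/1000 + 349/1000 + 201/500 + 299/500 + 1 = 2803/1000 = 2.803 bits/symbol.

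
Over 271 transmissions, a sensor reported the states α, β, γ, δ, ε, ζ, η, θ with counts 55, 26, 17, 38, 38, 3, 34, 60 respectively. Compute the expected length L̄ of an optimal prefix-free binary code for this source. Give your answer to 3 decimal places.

2.819 bits/symbol

Probabilities are the counts divided by 271.
Repeatedly combine the two least-probable nodes; the expected code length is the sum of the merged weights.
merge 3/271 + 17/271 → 20/271
merge 20/271 + 26/271 → 46/271
merge 34/271 + 38/271 → 72/271
merge 38/271 + 46/271 → 84/271
merge 55/271 + 60/271 → 115/271
merge 72/271 + 84/271 → 156/271
merge 115/271 + 156/271 → 1
L = 20/271 + 46/271 + 72/271 + 84/271 + 115/271 + 156/271 + 1 = 764/271 ≈ 2.819 bits/symbol.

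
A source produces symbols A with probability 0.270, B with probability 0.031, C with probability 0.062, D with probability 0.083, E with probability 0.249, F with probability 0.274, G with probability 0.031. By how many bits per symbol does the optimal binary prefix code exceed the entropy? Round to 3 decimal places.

Entropy H = −Σ p log₂ p ≈ 2.3787 bits.
Huffman merges: 31/1000+31/1000→31/500; 31/500+31/500→31/250; 83/1000+31/250→207/1000; 207/1000+249/1000→57/125; 27/100+137/500→68/125; 57/125+68/125→1. L = 2393/1000 ≈ 2.3930.
L − H = 2.3930 − 2.3787 = 0.014 bits.

0.014 bits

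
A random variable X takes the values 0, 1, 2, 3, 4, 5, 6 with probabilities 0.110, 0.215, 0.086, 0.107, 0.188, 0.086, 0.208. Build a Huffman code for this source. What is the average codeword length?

2.749 bits/symbol

Repeatedly combine the two least-probable nodes; the expected code length is the sum of the merged weights.
merge 43/500 + 43/500 → 43/250
merge 107/1000 + 11/100 → 217/1000
merge 43/250 + 47/250 → 9/25
merge 26/125 + 43/200 → 423/1000
merge 217/1000 + 9/25 → 577/1000
merge 423/1000 + 577/1000 → 1
L = 43/250 + 217/1000 + 9/25 + 423/1000 + 577/1000 + 1 = 2749/1000 = 2.749 bits/symbol.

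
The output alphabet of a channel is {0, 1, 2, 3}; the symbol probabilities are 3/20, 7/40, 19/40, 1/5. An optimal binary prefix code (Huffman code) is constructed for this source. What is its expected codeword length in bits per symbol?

Repeatedly combine the two least-probable nodes; the expected code length is the sum of the merged weights.
merge 3/20 + 7/40 → 13/40
merge 1/5 + 13/40 → 21/40
merge 19/40 + 21/40 → 1
L = 13/40 + 21/40 + 1 = 37/20 = 1.85 bits/symbol.

1.85 bits/symbol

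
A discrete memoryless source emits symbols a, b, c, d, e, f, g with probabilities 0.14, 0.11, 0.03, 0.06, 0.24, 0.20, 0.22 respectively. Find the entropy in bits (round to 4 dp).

H = −Σ pᵢ log₂ pᵢ.
−0.14·log₂(0.14) = 0.3971
−0.11·log₂(0.11) = 0.3503
−0.03·log₂(0.03) = 0.1518
−0.06·log₂(0.06) = 0.2435
−0.24·log₂(0.24) = 0.4941
−0.20·log₂(0.20) = 0.4644
−0.22·log₂(0.22) = 0.4806
Sum ≈ 2.5818 → 2.5818 bits.

2.5818 bits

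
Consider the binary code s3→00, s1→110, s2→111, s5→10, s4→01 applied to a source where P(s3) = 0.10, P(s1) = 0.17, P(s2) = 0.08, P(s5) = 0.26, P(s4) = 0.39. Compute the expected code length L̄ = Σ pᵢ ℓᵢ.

L̄ = Σ pᵢ·ℓᵢ = 0.10·2 + 0.17·3 + 0.08·3 + 0.26·2 + 0.39·2 = 2.25 bits/symbol.

2.25 bits/symbol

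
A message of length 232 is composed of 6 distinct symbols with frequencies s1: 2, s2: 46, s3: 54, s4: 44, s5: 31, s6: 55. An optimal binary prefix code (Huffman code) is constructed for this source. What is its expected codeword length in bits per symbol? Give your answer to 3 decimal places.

2.474 bits/symbol

Probabilities are the counts divided by 232.
Repeatedly combine the two least-probable nodes; the expected code length is the sum of the merged weights.
merge 1/116 + 31/232 → 33/232
merge 33/232 + 11/58 → 77/232
merge 23/116 + 27/116 → 25/58
merge 55/232 + 77/232 → 33/58
merge 25/58 + 33/58 → 1
L = 33/232 + 77/232 + 25/58 + 33/58 + 1 = 287/116 ≈ 2.474 bits/symbol.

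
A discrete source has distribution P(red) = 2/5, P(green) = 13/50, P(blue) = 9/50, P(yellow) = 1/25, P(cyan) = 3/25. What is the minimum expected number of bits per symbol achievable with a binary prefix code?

Repeatedly combine the two least-probable nodes; the expected code length is the sum of the merged weights.
merge 1/25 + 3/25 → 4/25
merge 4/25 + 9/50 → 17/50
merge 13/50 + 17/50 → 3/5
merge 2/5 + 3/5 → 1
L = 4/25 + 17/50 + 3/5 + 1 = 21/10 = 2.1 bits/symbol.

2.1 bits/symbol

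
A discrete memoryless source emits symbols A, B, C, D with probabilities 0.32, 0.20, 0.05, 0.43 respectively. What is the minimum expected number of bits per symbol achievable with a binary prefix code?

Repeatedly combine the two least-probable nodes; the expected code length is the sum of the merged weights.
merge 1/20 + 1/5 → 1/4
merge 1/4 + 8/25 → 57/100
merge 43/100 + 57/100 → 1
L = 1/4 + 57/100 + 1 = 91/50 = 1.82 bits/symbol.

1.82 bits/symbol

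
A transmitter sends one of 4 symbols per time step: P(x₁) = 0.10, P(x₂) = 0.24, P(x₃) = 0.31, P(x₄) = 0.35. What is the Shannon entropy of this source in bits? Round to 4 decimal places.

1.8802 bits

H = −Σ pᵢ log₂ pᵢ.
−0.10·log₂(0.10) = 0.3322
−0.24·log₂(0.24) = 0.4941
−0.31·log₂(0.31) = 0.5238
−0.35·log₂(0.35) = 0.5301
Sum ≈ 1.8802 → 1.8802 bits.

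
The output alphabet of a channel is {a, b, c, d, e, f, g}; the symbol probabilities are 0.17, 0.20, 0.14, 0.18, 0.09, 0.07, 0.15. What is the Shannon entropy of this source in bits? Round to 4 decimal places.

2.7331 bits

H = −Σ pᵢ log₂ pᵢ.
−0.17·log₂(0.17) = 0.4346
−0.20·log₂(0.20) = 0.4644
−0.14·log₂(0.14) = 0.3971
−0.18·log₂(0.18) = 0.4453
−0.09·log₂(0.09) = 0.3127
−0.07·log₂(0.07) = 0.2686
−0.15·log₂(0.15) = 0.4105
Sum ≈ 2.7331 → 2.7331 bits.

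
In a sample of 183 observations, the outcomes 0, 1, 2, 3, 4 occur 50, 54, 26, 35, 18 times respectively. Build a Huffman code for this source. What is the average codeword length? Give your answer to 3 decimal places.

Probabilities are the counts divided by 183.
Repeatedly combine the two least-probable nodes; the expected code length is the sum of the merged weights.
merge 6/61 + 26/183 → 44/183
merge 35/183 + 44/183 → 79/183
merge 50/183 + 18/61 → 104/183
merge 79/183 + 104/183 → 1
L = 44/183 + 79/183 + 104/183 + 1 = 410/183 ≈ 2.240 bits/symbol.

2.240 bits/symbol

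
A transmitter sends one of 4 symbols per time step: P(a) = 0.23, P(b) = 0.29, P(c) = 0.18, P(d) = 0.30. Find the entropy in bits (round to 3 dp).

H = −Σ pᵢ log₂ pᵢ.
−0.23·log₂(0.23) = 0.4877
−0.29·log₂(0.29) = 0.5179
−0.18·log₂(0.18) = 0.4453
−0.30·log₂(0.30) = 0.5211
Sum ≈ 1.9720 → 1.972 bits.

1.972 bits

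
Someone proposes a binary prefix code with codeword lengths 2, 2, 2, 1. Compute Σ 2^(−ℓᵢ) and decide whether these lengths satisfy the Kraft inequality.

With common denominator 2^2 = 4: Σ 2^(−ℓᵢ) = 1/4 + 1/4 + 1/4 + 2/4 = 5/4 = 1.25.
Kraft's inequality requires Σ ≤ 1; here Σ = 1.25 > 1, so no such prefix code exists.

1.25; no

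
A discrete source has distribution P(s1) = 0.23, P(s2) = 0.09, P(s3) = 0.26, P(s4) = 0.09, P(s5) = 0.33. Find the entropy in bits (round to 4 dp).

2.1461 bits

H = −Σ pᵢ log₂ pᵢ.
−0.23·log₂(0.23) = 0.4877
−0.09·log₂(0.09) = 0.3127
−0.26·log₂(0.26) = 0.5053
−0.09·log₂(0.09) = 0.3127
−0.33·log₂(0.33) = 0.5278
Sum ≈ 2.1461 → 2.1461 bits.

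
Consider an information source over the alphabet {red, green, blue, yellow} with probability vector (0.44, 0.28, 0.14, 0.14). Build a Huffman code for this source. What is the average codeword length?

1.84 bits/symbol

Repeatedly combine the two least-probable nodes; the expected code length is the sum of the merged weights.
merge 7/50 + 7/50 → 7/25
merge 7/25 + 7/25 → 14/25
merge 11/25 + 14/25 → 1
L = 7/25 + 14/25 + 1 = 46/25 = 1.84 bits/symbol.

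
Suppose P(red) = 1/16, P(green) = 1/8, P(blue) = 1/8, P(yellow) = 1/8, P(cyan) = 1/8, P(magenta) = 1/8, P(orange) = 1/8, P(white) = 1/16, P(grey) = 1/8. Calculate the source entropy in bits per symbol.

Each probability is a power of 1/2, so log₂(1/p) is an integer.
H = Σ p·log₂(1/p) = 1/16·4 + 1/8·3 + 1/8·3 + 1/8·3 + 1/8·3 + 1/8·3 + 1/8·3 + 1/16·4 + 1/8·3 = 3.125 bits.

3.125 bits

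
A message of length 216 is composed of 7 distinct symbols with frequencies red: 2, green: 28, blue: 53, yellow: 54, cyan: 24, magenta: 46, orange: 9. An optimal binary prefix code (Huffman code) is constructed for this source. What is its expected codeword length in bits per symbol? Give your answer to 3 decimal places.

2.505 bits/symbol

Probabilities are the counts divided by 216.
Repeatedly combine the two least-probable nodes; the expected code length is the sum of the merged weights.
merge 1/108 + 1/24 → 11/216
merge 11/216 + 1/9 → 35/216
merge 7/54 + 35/216 → 7/24
merge 23/108 + 53/216 → 11/24
merge 1/4 + 7/24 → 13/24
merge 11/24 + 13/24 → 1
L = 11/216 + 35/216 + 7/24 + 11/24 + 13/24 + 1 = 541/216 ≈ 2.505 bits/symbol.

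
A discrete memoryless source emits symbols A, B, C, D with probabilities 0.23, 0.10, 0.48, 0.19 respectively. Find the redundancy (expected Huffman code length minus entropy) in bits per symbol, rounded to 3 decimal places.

Entropy H = −Σ p log₂ p ≈ 1.7834 bits.
Huffman merges: 1/10+19/100→29/100; 23/100+29/100→13/25; 12/25+13/25→1. L = 181/100 ≈ 1.8100.
L − H = 1.8100 − 1.7834 = 0.027 bits.

0.027 bits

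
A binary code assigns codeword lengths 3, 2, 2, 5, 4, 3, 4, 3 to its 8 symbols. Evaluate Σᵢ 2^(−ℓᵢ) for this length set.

With common denominator 2^5 = 32: Σ 2^(−ℓᵢ) = 4/32 + 8/32 + 8/32 + 1/32 + 2/32 + 4/32 + 2/32 + 4/32 = 33/32 = 1.03125.

1.03125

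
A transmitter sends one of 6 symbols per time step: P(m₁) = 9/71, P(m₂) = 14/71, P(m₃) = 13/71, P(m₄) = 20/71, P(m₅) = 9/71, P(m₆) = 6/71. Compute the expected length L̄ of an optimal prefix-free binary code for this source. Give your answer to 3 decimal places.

2.521 bits/symbol

Repeatedly combine the two least-probable nodes; the expected code length is the sum of the merged weights.
merge 6/71 + 9/71 → 15/71
merge 9/71 + 13/71 → 22/71
merge 14/71 + 15/71 → 29/71
merge 20/71 + 22/71 → 42/71
merge 29/71 + 42/71 → 1
L = 15/71 + 22/71 + 29/71 + 42/71 + 1 = 179/71 ≈ 2.521 bits/symbol.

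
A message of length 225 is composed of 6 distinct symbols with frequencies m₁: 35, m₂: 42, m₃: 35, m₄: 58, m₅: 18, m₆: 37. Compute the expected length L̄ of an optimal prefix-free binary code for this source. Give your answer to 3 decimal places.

Probabilities are the counts divided by 225.
Repeatedly combine the two least-probable nodes; the expected code length is the sum of the merged weights.
merge 2/25 + 7/45 → 53/225
merge 7/45 + 37/225 → 8/25
merge 14/75 + 53/225 → 19/45
merge 58/225 + 8/25 → 26/45
merge 19/45 + 26/45 → 1
L = 53/225 + 8/25 + 19/45 + 26/45 + 1 = 23/9 ≈ 2.556 bits/symbol.

2.556 bits/symbol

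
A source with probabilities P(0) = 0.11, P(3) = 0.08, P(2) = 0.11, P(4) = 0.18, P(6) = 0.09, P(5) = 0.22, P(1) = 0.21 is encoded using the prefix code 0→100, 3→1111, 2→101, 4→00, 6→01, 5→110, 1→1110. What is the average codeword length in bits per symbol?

3.02 bits/symbol

L̄ = Σ pᵢ·ℓᵢ = 0.11·3 + 0.08·4 + 0.11·3 + 0.18·2 + 0.09·2 + 0.22·3 + 0.21·4 = 3.02 bits/symbol.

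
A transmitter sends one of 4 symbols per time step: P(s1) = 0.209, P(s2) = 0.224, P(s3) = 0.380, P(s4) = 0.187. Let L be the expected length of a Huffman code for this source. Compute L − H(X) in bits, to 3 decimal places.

0.062 bits

Entropy H = −Σ p log₂ p ≈ 1.9383 bits.
Huffman merges: 187/1000+209/1000→99/250; 28/125+19/50→151/250; 99/250+151/250→1. L = 2 ≈ 2.0000.
L − H = 2.0000 − 1.9383 = 0.062 bits.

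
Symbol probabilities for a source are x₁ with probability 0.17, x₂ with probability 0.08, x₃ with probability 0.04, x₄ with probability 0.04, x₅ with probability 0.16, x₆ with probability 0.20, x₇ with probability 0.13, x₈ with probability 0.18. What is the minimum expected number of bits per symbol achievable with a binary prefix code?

Repeatedly combine the two least-probable nodes; the expected code length is the sum of the merged weights.
merge 1/25 + 1/25 → 2/25
merge 2/25 + 2/25 → 4/25
merge 13/100 + 4/25 → 29/100
merge 4/25 + 17/100 → 33/100
merge 9/50 + 1/5 → 19/50
merge 29/100 + 33/100 → 31/50
merge 19/50 + 31/50 → 1
L = 2/25 + 4/25 + 29/100 + 33/100 + 19/50 + 31/50 + 1 = 143/50 = 2.86 bits/symbol.

2.86 bits/symbol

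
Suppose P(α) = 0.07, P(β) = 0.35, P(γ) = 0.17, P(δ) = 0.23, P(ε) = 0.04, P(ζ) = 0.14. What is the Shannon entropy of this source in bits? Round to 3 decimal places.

H = −Σ pᵢ log₂ pᵢ.
−0.07·log₂(0.07) = 0.2686
−0.35·log₂(0.35) = 0.5301
−0.17·log₂(0.17) = 0.4346
−0.23·log₂(0.23) = 0.4877
−0.04·log₂(0.04) = 0.1858
−0.14·log₂(0.14) = 0.3971
Sum ≈ 2.3038 → 2.304 bits.

2.304 bits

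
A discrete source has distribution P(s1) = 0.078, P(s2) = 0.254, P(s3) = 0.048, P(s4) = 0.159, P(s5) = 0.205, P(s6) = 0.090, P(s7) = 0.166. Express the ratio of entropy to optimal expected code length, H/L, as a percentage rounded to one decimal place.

98.7%

Entropy H = −Σ p log₂ p ≈ 2.6328 bits.
Huffman merges: 6/125+39/500→63/500; 9/100+63/500→27/125; 159/1000+83/500→13/40; 41/200+27/125→421/1000; 127/500+13/40→579/1000; 421/1000+579/1000→1. L = 2667/1000 ≈ 2.6670.
Efficiency = H/L = 2.6328/2.6670 = 98.7%.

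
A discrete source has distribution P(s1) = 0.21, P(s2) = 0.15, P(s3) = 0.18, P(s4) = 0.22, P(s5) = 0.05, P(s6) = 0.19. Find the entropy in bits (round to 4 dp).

2.4806 bits

H = −Σ pᵢ log₂ pᵢ.
−0.21·log₂(0.21) = 0.4728
−0.15·log₂(0.15) = 0.4105
−0.18·log₂(0.18) = 0.4453
−0.22·log₂(0.22) = 0.4806
−0.05·log₂(0.05) = 0.2161
−0.19·log₂(0.19) = 0.4552
Sum ≈ 2.4806 → 2.4806 bits.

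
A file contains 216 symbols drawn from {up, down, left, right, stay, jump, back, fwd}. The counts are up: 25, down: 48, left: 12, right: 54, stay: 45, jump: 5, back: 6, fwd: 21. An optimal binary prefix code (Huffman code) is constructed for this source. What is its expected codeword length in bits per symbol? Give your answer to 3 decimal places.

2.681 bits/symbol

Probabilities are the counts divided by 216.
Repeatedly combine the two least-probable nodes; the expected code length is the sum of the merged weights.
merge 5/216 + 1/36 → 11/216
merge 11/216 + 1/18 → 23/216
merge 7/72 + 23/216 → 11/54
merge 25/216 + 11/54 → 23/72
merge 5/24 + 2/9 → 31/72
merge 1/4 + 23/72 → 41/72
merge 31/72 + 41/72 → 1
L = 11/216 + 23/216 + 11/54 + 23/72 + 31/72 + 41/72 + 1 = 193/72 ≈ 2.681 bits/symbol.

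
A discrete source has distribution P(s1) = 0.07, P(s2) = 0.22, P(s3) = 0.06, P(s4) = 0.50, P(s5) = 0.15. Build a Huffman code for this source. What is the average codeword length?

Repeatedly combine the two least-probable nodes; the expected code length is the sum of the merged weights.
merge 3/50 + 7/100 → 13/100
merge 13/100 + 3/20 → 7/25
merge 11/50 + 7/25 → 1/2
merge 1/2 + 1/2 → 1
L = 13/100 + 7/25 + 1/2 + 1 = 191/100 = 1.91 bits/symbol.

1.91 bits/symbol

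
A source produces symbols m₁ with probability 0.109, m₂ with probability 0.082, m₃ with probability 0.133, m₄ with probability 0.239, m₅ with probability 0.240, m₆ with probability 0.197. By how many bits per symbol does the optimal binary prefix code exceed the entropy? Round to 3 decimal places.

Entropy H = −Σ p log₂ p ≈ 2.4809 bits.
Huffman merges: 41/500+109/1000→191/1000; 133/1000+191/1000→81/250; 197/1000+239/1000→109/250; 6/25+81/250→141/250; 109/250+141/250→1. L = 503/200 ≈ 2.5150.
L − H = 2.5150 − 2.4809 = 0.034 bits.

0.034 bits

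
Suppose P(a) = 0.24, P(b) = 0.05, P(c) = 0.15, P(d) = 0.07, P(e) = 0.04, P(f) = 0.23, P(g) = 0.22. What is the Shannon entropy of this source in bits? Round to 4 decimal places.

H = −Σ pᵢ log₂ pᵢ.
−0.24·log₂(0.24) = 0.4941
−0.05·log₂(0.05) = 0.2161
−0.15·log₂(0.15) = 0.4105
−0.07·log₂(0.07) = 0.2686
−0.04·log₂(0.04) = 0.1858
−0.23·log₂(0.23) = 0.4877
−0.22·log₂(0.22) = 0.4806
Sum ≈ 2.5433 → 2.5433 bits.

2.5433 bits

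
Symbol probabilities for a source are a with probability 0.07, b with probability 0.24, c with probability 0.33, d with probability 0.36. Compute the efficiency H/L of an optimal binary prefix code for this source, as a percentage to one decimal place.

93.4%

Entropy H = −Σ p log₂ p ≈ 1.8211 bits.
Huffman merges: 7/100+6/25→31/100; 31/100+33/100→16/25; 9/25+16/25→1. L = 39/20 ≈ 1.9500.
Efficiency = H/L = 1.8211/1.9500 = 93.4%.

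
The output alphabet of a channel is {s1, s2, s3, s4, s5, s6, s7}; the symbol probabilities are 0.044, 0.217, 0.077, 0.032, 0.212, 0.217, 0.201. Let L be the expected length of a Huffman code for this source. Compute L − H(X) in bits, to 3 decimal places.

Entropy H = −Σ p log₂ p ≈ 2.5383 bits.
Huffman merges: 4/125+11/250→19/250; 19/250+77/1000→153/1000; 153/1000+201/1000→177/500; 53/250+217/1000→429/1000; 217/1000+177/500→571/1000; 429/1000+571/1000→1. L = 2583/1000 ≈ 2.5830.
L − H = 2.5830 − 2.5383 = 0.045 bits.

0.045 bits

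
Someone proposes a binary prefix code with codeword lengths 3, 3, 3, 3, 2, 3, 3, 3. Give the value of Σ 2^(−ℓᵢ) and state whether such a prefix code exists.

With common denominator 2^3 = 8: Σ 2^(−ℓᵢ) = 1/8 + 1/8 + 1/8 + 1/8 + 2/8 + 1/8 + 1/8 + 1/8 = 9/8 = 1.125.
Kraft's inequality requires Σ ≤ 1; here Σ = 1.125 > 1, so no such prefix code exists.

1.125; no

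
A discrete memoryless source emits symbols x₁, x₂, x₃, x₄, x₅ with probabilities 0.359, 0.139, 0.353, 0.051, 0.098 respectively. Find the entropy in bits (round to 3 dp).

2.004 bits

H = −Σ pᵢ log₂ pᵢ.
−0.359·log₂(0.359) = 0.5306
−0.139·log₂(0.139) = 0.3957
−0.353·log₂(0.353) = 0.5303
−0.051·log₂(0.051) = 0.2190
−0.098·log₂(0.098) = 0.3284
Sum ≈ 2.0040 → 2.004 bits.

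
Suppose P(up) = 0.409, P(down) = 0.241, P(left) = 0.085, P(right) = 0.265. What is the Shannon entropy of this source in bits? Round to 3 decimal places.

1.832 bits

H = −Σ pᵢ log₂ pᵢ.
−0.409·log₂(0.409) = 0.5275
−0.241·log₂(0.241) = 0.4947
−0.085·log₂(0.085) = 0.3023
−0.265·log₂(0.265) = 0.5077
Sum ≈ 1.8323 → 1.832 bits.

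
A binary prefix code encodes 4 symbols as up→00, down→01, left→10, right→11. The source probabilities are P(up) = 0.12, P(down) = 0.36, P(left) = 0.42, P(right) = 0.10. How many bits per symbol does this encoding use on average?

L̄ = Σ pᵢ·ℓᵢ = 0.12·2 + 0.36·2 + 0.42·2 + 0.10·2 = 2 bits/symbol.

2 bits/symbol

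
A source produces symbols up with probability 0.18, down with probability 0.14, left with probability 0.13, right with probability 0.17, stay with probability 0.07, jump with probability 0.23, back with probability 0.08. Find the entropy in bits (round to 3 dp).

2.707 bits

H = −Σ pᵢ log₂ pᵢ.
−0.18·log₂(0.18) = 0.4453
−0.14·log₂(0.14) = 0.3971
−0.13·log₂(0.13) = 0.3826
−0.17·log₂(0.17) = 0.4346
−0.07·log₂(0.07) = 0.2686
−0.23·log₂(0.23) = 0.4877
−0.08·log₂(0.08) = 0.2915
Sum ≈ 2.7074 → 2.707 bits.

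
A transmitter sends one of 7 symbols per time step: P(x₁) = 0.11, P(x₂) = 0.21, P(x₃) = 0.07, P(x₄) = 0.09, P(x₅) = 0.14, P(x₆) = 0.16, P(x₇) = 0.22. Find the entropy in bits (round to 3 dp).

H = −Σ pᵢ log₂ pᵢ.
−0.11·log₂(0.11) = 0.3503
−0.21·log₂(0.21) = 0.4728
−0.07·log₂(0.07) = 0.2686
−0.09·log₂(0.09) = 0.3127
−0.14·log₂(0.14) = 0.3971
−0.16·log₂(0.16) = 0.4230
−0.22·log₂(0.22) = 0.4806
Sum ≈ 2.7050 → 2.705 bits.

2.705 bits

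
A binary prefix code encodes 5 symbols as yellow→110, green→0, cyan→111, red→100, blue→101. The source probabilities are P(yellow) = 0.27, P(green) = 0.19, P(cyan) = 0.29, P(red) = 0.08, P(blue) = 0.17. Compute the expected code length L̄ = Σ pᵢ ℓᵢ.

2.62 bits/symbol

L̄ = Σ pᵢ·ℓᵢ = 0.27·3 + 0.19·1 + 0.29·3 + 0.08·3 + 0.17·3 = 2.62 bits/symbol.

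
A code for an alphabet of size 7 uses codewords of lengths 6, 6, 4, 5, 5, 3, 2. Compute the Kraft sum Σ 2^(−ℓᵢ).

0.53125

With common denominator 2^6 = 64: Σ 2^(−ℓᵢ) = 1/64 + 1/64 + 4/64 + 2/64 + 2/64 + 8/64 + 16/64 = 34/64 = 0.53125.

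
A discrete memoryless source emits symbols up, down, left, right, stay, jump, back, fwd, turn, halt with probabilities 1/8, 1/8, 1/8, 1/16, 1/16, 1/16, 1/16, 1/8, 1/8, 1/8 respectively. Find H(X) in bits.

Each probability is a power of 1/2, so log₂(1/p) is an integer.
H = Σ p·log₂(1/p) = 1/8·3 + 1/8·3 + 1/8·3 + 1/16·4 + 1/16·4 + 1/16·4 + 1/16·4 + 1/8·3 + 1/8·3 + 1/8·3 = 3.25 bits.

3.25 bits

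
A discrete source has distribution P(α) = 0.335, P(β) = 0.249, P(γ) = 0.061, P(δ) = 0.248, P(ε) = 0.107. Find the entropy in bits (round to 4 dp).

2.1180 bits

H = −Σ pᵢ log₂ pᵢ.
−0.335·log₂(0.335) = 0.5286
−0.249·log₂(0.249) = 0.4994
−0.061·log₂(0.061) = 0.2461
−0.248·log₂(0.248) = 0.4989
−0.107·log₂(0.107) = 0.3450
Sum ≈ 2.1180 → 2.1180 bits.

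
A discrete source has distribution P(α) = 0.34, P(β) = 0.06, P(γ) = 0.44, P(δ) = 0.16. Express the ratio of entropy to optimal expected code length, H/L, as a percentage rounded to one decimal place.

Entropy H = −Σ p log₂ p ≈ 1.7169 bits.
Huffman merges: 3/50+4/25→11/50; 11/50+17/50→14/25; 11/25+14/25→1. L = 89/50 ≈ 1.7800.
Efficiency = H/L = 1.7169/1.7800 = 96.5%.

96.5%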